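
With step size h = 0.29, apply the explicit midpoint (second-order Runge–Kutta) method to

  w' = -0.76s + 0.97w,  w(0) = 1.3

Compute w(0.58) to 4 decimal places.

2.1210

Midpoint: k1 = f(s_n, w_n); k2 = f(s_n + h/2, w_n + (h/2)·k1); w_{n+1} = w_n + h·k2.
s=0.000000, w=1.300000:
  k1 = f(0.000000, 1.300000) = 1.261000
  k2 = f(0.145000, 1.482845) = 1.328160
  w ← 1.300000 + 0.29·1.328160 = 1.685166
s=0.290000, w=1.685166:
  k1 = f(0.290000, 1.685166) = 1.414211
  k2 = f(0.435000, 1.890227) = 1.502920
  w ← 1.685166 + 0.29·1.502920 = 2.121013
w(0.58) ≈ 2.1210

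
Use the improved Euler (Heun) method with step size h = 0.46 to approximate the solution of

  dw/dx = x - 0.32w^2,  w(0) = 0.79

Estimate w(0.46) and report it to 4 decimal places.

Heun: k1 = f(x_n, w_n); k2 = f(x_n + h, w_n + h·k1); w_{n+1} = w_n + (h/2)·(k1 + k2).
x=0.000000, w=0.790000:
  k1 = f(0.000000, 0.790000) = -0.199712
  k2 = f(0.460000, 0.698132) = 0.304036
  w ← 0.790000 + (0.46/2)·(-0.199712 + 0.304036) = 0.813994
w(0.46) ≈ 0.8140

0.8140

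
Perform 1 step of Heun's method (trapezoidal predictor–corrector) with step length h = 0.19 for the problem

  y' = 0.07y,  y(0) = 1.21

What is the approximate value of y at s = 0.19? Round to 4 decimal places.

1.2262

Heun: k1 = f(s_n, y_n); k2 = f(s_n + h, y_n + h·k1); y_{n+1} = y_n + (h/2)·(k1 + k2).
s=0.000000, y=1.210000:
  k1 = f(0.000000, 1.210000) = 0.084700
  k2 = f(0.190000, 1.226093) = 0.085827
  y ← 1.210000 + (0.19/2)·(0.084700 + 0.085827) = 1.226200
y(0.19) ≈ 1.2262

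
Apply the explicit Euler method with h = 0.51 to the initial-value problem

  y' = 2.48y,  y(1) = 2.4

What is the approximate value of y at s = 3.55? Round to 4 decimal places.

Euler: y_{n+1} = y_n + h·f(s_n, y_n).
s=1.000000, y=2.400000: f=5.952000 → y ← 2.400000 + 0.51·5.952000 = 5.435520
s=1.510000, y=5.435520: f=13.480090 → y ← 5.435520 + 0.51·13.480090 = 12.310366
s=2.020000, y=12.310366: f=30.529707 → y ← 12.310366 + 0.51·30.529707 = 27.880516
s=2.530000, y=27.880516: f=69.143680 → y ← 27.880516 + 0.51·69.143680 = 63.143793
s=3.040000, y=63.143793: f=156.596607 → y ← 63.143793 + 0.51·156.596607 = 143.008063
y(3.55) ≈ 143.0081

143.0081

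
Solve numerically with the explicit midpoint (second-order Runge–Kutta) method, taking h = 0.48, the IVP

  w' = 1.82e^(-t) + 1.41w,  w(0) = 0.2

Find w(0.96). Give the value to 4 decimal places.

3.2077

Midpoint: k1 = f(t_n, w_n); k2 = f(t_n + h/2, w_n + (h/2)·k1); w_{n+1} = w_n + h·k2.
t=0.000000, w=0.200000:
  k1 = f(0.000000, 0.200000) = 2.102000
  k2 = f(0.240000, 0.704480) = 2.424980
  w ← 0.200000 + 0.48·2.424980 = 1.363990
t=0.480000, w=1.363990:
  k1 = f(0.480000, 1.363990) = 3.049412
  k2 = f(0.720000, 2.095849) = 3.841036
  w ← 1.363990 + 0.48·3.841036 = 3.207688
w(0.96) ≈ 3.2077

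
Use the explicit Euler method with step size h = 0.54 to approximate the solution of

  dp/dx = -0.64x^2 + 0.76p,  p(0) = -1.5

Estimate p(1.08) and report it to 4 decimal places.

Euler: p_{n+1} = p_n + h·f(x_n, p_n).
x=0.000000, p=-1.500000: f=-1.140000 → p ← -1.500000 + 0.54·(-1.140000) = -2.115600
x=0.540000, p=-2.115600: f=-1.794480 → p ← -2.115600 + 0.54·(-1.794480) = -3.084619
p(1.08) ≈ -3.0846

-3.0846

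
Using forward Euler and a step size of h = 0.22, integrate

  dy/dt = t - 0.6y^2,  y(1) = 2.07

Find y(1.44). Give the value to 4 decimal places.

Euler: y_{n+1} = y_n + h·f(t_n, y_n).
t=1.000000, y=2.070000: f=-1.570940 → y ← 2.070000 + 0.22·(-1.570940) = 1.724393
t=1.220000, y=1.724393: f=-0.564119 → y ← 1.724393 + 0.22·(-0.564119) = 1.600287
y(1.44) ≈ 1.6003

1.6003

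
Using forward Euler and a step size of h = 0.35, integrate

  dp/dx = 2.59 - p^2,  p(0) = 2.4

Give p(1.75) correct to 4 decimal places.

Euler: p_{n+1} = p_n + h·f(x_n, p_n).
x=0.000000, p=2.400000: f=-3.170000 → p ← 2.400000 + 0.35·(-3.170000) = 1.290500
x=0.350000, p=1.290500: f=0.924610 → p ← 1.290500 + 0.35·0.924610 = 1.614113
x=0.700000, p=1.614113: f=-0.015362 → p ← 1.614113 + 0.35·(-0.015362) = 1.608737
x=1.050000, p=1.608737: f=0.001966 → p ← 1.608737 + 0.35·0.001966 = 1.609425
x=1.400000, p=1.609425: f=-0.000248 → p ← 1.609425 + 0.35·(-0.000248) = 1.609338
p(1.75) ≈ 1.6093

1.6093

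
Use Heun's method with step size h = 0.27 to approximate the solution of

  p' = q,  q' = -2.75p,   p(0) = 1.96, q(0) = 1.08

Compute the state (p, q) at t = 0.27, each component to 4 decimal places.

Heun on (p,q): k1 = f(t_n, state_n); k2 = f(t_n + h, state_n + h·k1); state_{n+1} = state_n + (h/2)·(k1 + k2).
0.000000: (1.960000, 1.080000)
  k1 = (1.080000, -5.390000)
  predictor → (2.251600, -0.375300)
  k2 = (-0.375300, -6.191900)
  → (2.055134, -0.483556)
(p(0.27), q(0.27)) ≈ (2.0551, -0.4836)

2.0551, -0.4836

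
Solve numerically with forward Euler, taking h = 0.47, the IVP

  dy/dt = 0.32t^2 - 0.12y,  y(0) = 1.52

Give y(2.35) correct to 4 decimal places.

2.0970

Euler: y_{n+1} = y_n + h·f(t_n, y_n).
t=0.000000, y=1.520000: f=-0.182400 → y ← 1.520000 + 0.47·(-0.182400) = 1.434272
t=0.470000, y=1.434272: f=-0.101425 → y ← 1.434272 + 0.47·(-0.101425) = 1.386602
t=0.940000, y=1.386602: f=0.116360 → y ← 1.386602 + 0.47·0.116360 = 1.441291
t=1.410000, y=1.441291: f=0.463237 → y ← 1.441291 + 0.47·0.463237 = 1.659013
t=1.880000, y=1.659013: f=0.931926 → y ← 1.659013 + 0.47·0.931926 = 2.097018
y(2.35) ≈ 2.0970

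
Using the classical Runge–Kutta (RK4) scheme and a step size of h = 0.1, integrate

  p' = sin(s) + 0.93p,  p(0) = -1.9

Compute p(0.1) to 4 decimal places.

-2.0800

RK4: k1 = f(s_n, p_n); k2 = f(s_n + h/2, p_n + (h/2)·k1); k3 = f(s_n + h/2, p_n + (h/2)·k2); k4 = f(s_n + h, p_n + h·k3); p_{n+1} = p_n + (h/6)·(k1 + 2k2 + 2k3 + k4).
s=0.000000, p=-1.900000:
  k1 = f(0.000000, -1.900000) = -1.767000
  k2 = f(0.050000, -1.988350) = -1.799186
  k3 = f(0.050000, -1.989959) = -1.800683
  k4 = f(0.100000, -2.080068) = -1.834630
  p ← -1.900000 + (0.1/6)·(k1 + 2k2 + 2k3 + k4) = -2.080023
p(0.1) ≈ -2.0800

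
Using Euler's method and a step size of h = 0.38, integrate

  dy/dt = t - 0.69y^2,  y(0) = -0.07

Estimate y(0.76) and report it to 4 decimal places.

0.0718

Euler: y_{n+1} = y_n + h·f(t_n, y_n).
t=0.000000, y=-0.070000: f=-0.003381 → y ← -0.070000 + 0.38·(-0.003381) = -0.071285
t=0.380000, y=-0.071285: f=0.376494 → y ← -0.071285 + 0.38·0.376494 = 0.071783
y(0.76) ≈ 0.0718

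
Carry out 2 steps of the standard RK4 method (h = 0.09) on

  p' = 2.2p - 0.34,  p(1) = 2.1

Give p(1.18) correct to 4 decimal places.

RK4: k1 = f(x_n, p_n); k2 = f(x_n + h/2, p_n + (h/2)·k1); k3 = f(x_n + h/2, p_n + (h/2)·k2); k4 = f(x_n + h, p_n + h·k3); p_{n+1} = p_n + (h/6)·(k1 + 2k2 + 2k3 + k4).
x=1.000000, p=2.100000:
  k1 = f(1.000000, 2.100000) = 4.280000
  k2 = f(1.045000, 2.292600) = 4.703720
  k3 = f(1.045000, 2.311667) = 4.745668
  k4 = f(1.090000, 2.527110) = 5.219642
  p ← 2.100000 + (0.09/6)·(k1 + 2k2 + 2k3 + k4) = 2.525976
x=1.090000, p=2.525976:
  k1 = f(1.090000, 2.525976) = 5.217148
  k2 = f(1.135000, 2.760748) = 5.733645
  k3 = f(1.135000, 2.783990) = 5.784779
  k4 = f(1.180000, 3.046606) = 6.362534
  p ← 2.525976 + (0.09/6)·(k1 + 2k2 + 2k3 + k4) = 3.045224
p(1.18) ≈ 3.0452

3.0452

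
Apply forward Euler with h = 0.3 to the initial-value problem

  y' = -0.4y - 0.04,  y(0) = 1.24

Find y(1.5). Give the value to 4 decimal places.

Euler: y_{n+1} = y_n + h·f(x_n, y_n).
x=0.000000, y=1.240000: f=-0.536000 → y ← 1.240000 + 0.3·(-0.536000) = 1.079200
x=0.300000, y=1.079200: f=-0.471680 → y ← 1.079200 + 0.3·(-0.471680) = 0.937696
x=0.600000, y=0.937696: f=-0.415078 → y ← 0.937696 + 0.3·(-0.415078) = 0.813172
x=0.900000, y=0.813172: f=-0.365269 → y ← 0.813172 + 0.3·(-0.365269) = 0.703592
x=1.200000, y=0.703592: f=-0.321437 → y ← 0.703592 + 0.3·(-0.321437) = 0.607161
y(1.5) ≈ 0.6072

0.6072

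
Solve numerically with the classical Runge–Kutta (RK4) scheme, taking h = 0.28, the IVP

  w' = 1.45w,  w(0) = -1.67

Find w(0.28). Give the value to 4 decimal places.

-2.5062

RK4: k1 = f(x_n, w_n); k2 = f(x_n + h/2, w_n + (h/2)·k1); k3 = f(x_n + h/2, w_n + (h/2)·k2); k4 = f(x_n + h, w_n + h·k3); w_{n+1} = w_n + (h/6)·(k1 + 2k2 + 2k3 + k4).
x=0.000000, w=-1.670000:
  k1 = f(0.000000, -1.670000) = -2.421500
  k2 = f(0.140000, -2.009010) = -2.913064
  k3 = f(0.140000, -2.077829) = -3.012852
  k4 = f(0.280000, -2.513599) = -3.644718
  w ← -1.670000 + (0.28/6)·(k1 + 2k2 + 2k3 + k4) = -2.506176
w(0.28) ≈ -2.5062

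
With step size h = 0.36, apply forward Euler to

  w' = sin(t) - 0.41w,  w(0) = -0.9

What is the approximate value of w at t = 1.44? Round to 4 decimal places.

Euler: w_{n+1} = w_n + h·f(t_n, w_n).
t=0.000000, w=-0.900000: f=0.369000 → w ← -0.900000 + 0.36·0.369000 = -0.767160
t=0.360000, w=-0.767160: f=0.666810 → w ← -0.767160 + 0.36·0.666810 = -0.527108
t=0.720000, w=-0.527108: f=0.875499 → w ← -0.527108 + 0.36·0.875499 = -0.211929
t=1.080000, w=-0.211929: f=0.968849 → w ← -0.211929 + 0.36·0.968849 = 0.136857
w(1.44) ≈ 0.1369

0.1369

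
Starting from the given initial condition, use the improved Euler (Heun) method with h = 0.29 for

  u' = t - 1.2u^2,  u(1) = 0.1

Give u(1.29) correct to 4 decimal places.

0.4043

Heun: k1 = f(t_n, u_n); k2 = f(t_n + h, u_n + h·k1); u_{n+1} = u_n + (h/2)·(k1 + k2).
t=1.000000, u=0.100000:
  k1 = f(1.000000, 0.100000) = 0.988000
  k2 = f(1.290000, 0.386520) = 1.110723
  u ← 0.100000 + (0.29/2)·(0.988000 + 1.110723) = 0.404315
u(1.29) ≈ 0.4043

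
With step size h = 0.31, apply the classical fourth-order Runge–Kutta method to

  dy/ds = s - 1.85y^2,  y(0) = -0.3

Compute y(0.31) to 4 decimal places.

-0.3077

RK4: k1 = f(s_n, y_n); k2 = f(s_n + h/2, y_n + (h/2)·k1); k3 = f(s_n + h/2, y_n + (h/2)·k2); k4 = f(s_n + h, y_n + h·k3); y_{n+1} = y_n + (h/6)·(k1 + 2k2 + 2k3 + k4).
s=0.000000, y=-0.300000:
  k1 = f(0.000000, -0.300000) = -0.166500
  k2 = f(0.155000, -0.325807) = -0.041378
  k3 = f(0.155000, -0.306414) = -0.018695
  k4 = f(0.310000, -0.305796) = 0.137005
  y ← -0.300000 + (0.31/6)·(k1 + 2k2 + 2k3 + k4) = -0.307732
y(0.31) ≈ -0.3077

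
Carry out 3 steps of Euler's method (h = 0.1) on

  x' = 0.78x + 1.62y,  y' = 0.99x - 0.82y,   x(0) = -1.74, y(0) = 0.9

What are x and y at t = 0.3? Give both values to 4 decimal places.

Euler on (x,y): x_{n+1} = x_n + h·x', y_{n+1} = y_n + h·y'.
0.000000: (-1.740000, 0.900000); f=(0.100800, -2.460600) → (-1.729920, 0.653940)
0.100000: (-1.729920, 0.653940); f=(-0.289955, -2.248852) → (-1.758915, 0.429055)
0.200000: (-1.758915, 0.429055); f=(-0.676885, -2.093151) → (-1.826604, 0.219740)
(x(0.3), y(0.3)) ≈ (-1.8266, 0.2197)

-1.8266, 0.2197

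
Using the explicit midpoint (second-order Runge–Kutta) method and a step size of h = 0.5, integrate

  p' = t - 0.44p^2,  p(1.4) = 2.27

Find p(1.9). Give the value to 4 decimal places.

2.1676

Midpoint: k1 = f(t_n, p_n); k2 = f(t_n + h/2, p_n + (h/2)·k1); p_{n+1} = p_n + h·k2.
t=1.400000, p=2.270000:
  k1 = f(1.400000, 2.270000) = -0.867276
  k2 = f(1.650000, 2.053181) = -0.204843
  p ← 2.270000 + 0.5·(-0.204843) = 2.167579
p(1.9) ≈ 2.1676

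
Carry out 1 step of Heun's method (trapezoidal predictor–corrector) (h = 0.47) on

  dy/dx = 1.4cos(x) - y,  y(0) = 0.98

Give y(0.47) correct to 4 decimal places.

Heun: k1 = f(x_n, y_n); k2 = f(x_n + h, y_n + h·k1); y_{n+1} = y_n + (h/2)·(k1 + k2).
x=0.000000, y=0.980000:
  k1 = f(0.000000, 0.980000) = 0.420000
  k2 = f(0.470000, 1.177400) = 0.070796
  y ← 0.980000 + (0.47/2)·(0.420000 + 0.070796) = 1.095337
y(0.47) ≈ 1.0953

1.0953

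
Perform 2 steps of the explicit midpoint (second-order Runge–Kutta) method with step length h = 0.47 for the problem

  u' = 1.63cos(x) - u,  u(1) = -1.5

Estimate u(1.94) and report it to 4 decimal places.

Midpoint: k1 = f(x_n, u_n); k2 = f(x_n + h/2, u_n + (h/2)·k1); u_{n+1} = u_n + h·k2.
x=1.000000, u=-1.500000:
  k1 = f(1.000000, -1.500000) = 2.380693
  k2 = f(1.235000, -0.940537) = 1.477657
  u ← -1.500000 + 0.47·1.477657 = -0.805501
x=1.470000, u=-0.805501:
  k1 = f(1.470000, -0.805501) = 0.969521
  k2 = f(1.705000, -0.577664) = 0.359568
  u ← -0.805501 + 0.47·0.359568 = -0.636504
u(1.94) ≈ -0.6365

-0.6365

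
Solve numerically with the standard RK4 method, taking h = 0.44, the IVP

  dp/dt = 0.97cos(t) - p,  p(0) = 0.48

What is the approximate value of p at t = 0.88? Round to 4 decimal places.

0.6806

RK4: k1 = f(t_n, p_n); k2 = f(t_n + h/2, p_n + (h/2)·k1); k3 = f(t_n + h/2, p_n + (h/2)·k2); k4 = f(t_n + h, p_n + h·k3); p_{n+1} = p_n + (h/6)·(k1 + 2k2 + 2k3 + k4).
t=0.000000, p=0.480000:
  k1 = f(0.000000, 0.480000) = 0.490000
  k2 = f(0.220000, 0.587800) = 0.358821
  k3 = f(0.220000, 0.558941) = 0.387680
  k4 = f(0.440000, 0.650579) = 0.227030
  p ← 0.480000 + (0.44/6)·(k1 + 2k2 + 2k3 + k4) = 0.642069
t=0.440000, p=0.642069:
  k1 = f(0.440000, 0.642069) = 0.235540
  k2 = f(0.660000, 0.693888) = 0.072405
  k3 = f(0.660000, 0.657998) = 0.108294
  k4 = f(0.880000, 0.689719) = -0.071682
  p ← 0.642069 + (0.44/6)·(k1 + 2k2 + 2k3 + k4) = 0.680588
p(0.88) ≈ 0.6806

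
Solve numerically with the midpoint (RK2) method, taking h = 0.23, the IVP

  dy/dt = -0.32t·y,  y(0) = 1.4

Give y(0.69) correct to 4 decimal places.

1.2969

Midpoint: k1 = f(t_n, y_n); k2 = f(t_n + h/2, y_n + (h/2)·k1); y_{n+1} = y_n + h·k2.
t=0.000000, y=1.400000:
  k1 = f(0.000000, 1.400000) = 0.000000
  k2 = f(0.115000, 1.400000) = -0.051520
  y ← 1.400000 + 0.23·(-0.051520) = 1.388150
t=0.230000, y=1.388150:
  k1 = f(0.230000, 1.388150) = -0.102168
  k2 = f(0.345000, 1.376401) = -0.151955
  y ← 1.388150 + 0.23·(-0.151955) = 1.353201
t=0.460000, y=1.353201:
  k1 = f(0.460000, 1.353201) = -0.199191
  k2 = f(0.575000, 1.330294) = -0.244774
  y ← 1.353201 + 0.23·(-0.244774) = 1.296903
y(0.69) ≈ 1.2969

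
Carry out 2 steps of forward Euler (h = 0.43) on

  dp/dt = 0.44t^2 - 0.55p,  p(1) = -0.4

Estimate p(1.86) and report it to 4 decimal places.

Euler: p_{n+1} = p_n + h·f(t_n, p_n).
t=1.000000, p=-0.400000: f=0.660000 → p ← -0.400000 + 0.43·0.660000 = -0.116200
t=1.430000, p=-0.116200: f=0.963666 → p ← -0.116200 + 0.43·0.963666 = 0.298176
p(1.86) ≈ 0.2982

0.2982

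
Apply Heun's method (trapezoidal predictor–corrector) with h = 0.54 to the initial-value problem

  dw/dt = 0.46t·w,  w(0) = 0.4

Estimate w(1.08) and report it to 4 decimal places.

0.5204

Heun: k1 = f(t_n, w_n); k2 = f(t_n + h, w_n + h·k1); w_{n+1} = w_n + (h/2)·(k1 + k2).
t=0.000000, w=0.400000:
  k1 = f(0.000000, 0.400000) = 0.000000
  k2 = f(0.540000, 0.400000) = 0.099360
  w ← 0.400000 + (0.54/2)·(0.000000 + 0.099360) = 0.426827
t=0.540000, w=0.426827:
  k1 = f(0.540000, 0.426827) = 0.106024
  k2 = f(1.080000, 0.484080) = 0.240491
  w ← 0.426827 + (0.54/2)·(0.106024 + 0.240491) = 0.520386
w(1.08) ≈ 0.5204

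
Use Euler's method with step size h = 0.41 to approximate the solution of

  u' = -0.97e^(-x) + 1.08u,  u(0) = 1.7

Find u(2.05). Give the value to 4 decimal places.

7.5031

Euler: u_{n+1} = u_n + h·f(x_n, u_n).
x=0.000000, u=1.700000: f=0.866000 → u ← 1.700000 + 0.41·0.866000 = 2.055060
x=0.410000, u=2.055060: f=1.575724 → u ← 2.055060 + 0.41·1.575724 = 2.701107
x=0.820000, u=2.701107: f=2.489977 → u ← 2.701107 + 0.41·2.489977 = 3.721997
x=1.230000, u=3.721997: f=3.736233 → u ← 3.721997 + 0.41·3.736233 = 5.253853
x=1.640000, u=5.253853: f=5.486001 → u ← 5.253853 + 0.41·5.486001 = 7.503113
u(2.05) ≈ 7.5031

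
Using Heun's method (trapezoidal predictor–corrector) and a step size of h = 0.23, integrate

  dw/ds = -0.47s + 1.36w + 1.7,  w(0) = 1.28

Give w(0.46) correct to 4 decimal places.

3.3832

Heun: k1 = f(s_n, w_n); k2 = f(s_n + h, w_n + h·k1); w_{n+1} = w_n + (h/2)·(k1 + k2).
s=0.000000, w=1.280000:
  k1 = f(0.000000, 1.280000) = 3.440800
  k2 = f(0.230000, 2.071384) = 4.408982
  w ← 1.280000 + (0.23/2)·(3.440800 + 4.408982) = 2.182725
s=0.230000, w=2.182725:
  k1 = f(0.230000, 2.182725) = 4.560406
  k2 = f(0.460000, 3.231618) = 5.878801
  w ← 2.182725 + (0.23/2)·(4.560406 + 5.878801) = 3.383234
w(0.46) ≈ 3.3832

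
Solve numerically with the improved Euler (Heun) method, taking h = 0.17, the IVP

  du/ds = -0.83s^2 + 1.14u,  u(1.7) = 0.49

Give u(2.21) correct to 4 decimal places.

Heun: k1 = f(s_n, u_n); k2 = f(s_n + h, u_n + h·k1); u_{n+1} = u_n + (h/2)·(k1 + k2).
s=1.700000, u=0.490000:
  k1 = f(1.700000, 0.490000) = -1.840100
  k2 = f(1.870000, 0.177183) = -2.700438
  u ← 0.490000 + (0.17/2)·(-1.840100 + (-2.700438)) = 0.104054
s=1.870000, u=0.104054:
  k1 = f(1.870000, 0.104054) = -2.783805
  k2 = f(2.040000, -0.369193) = -3.875008
  u ← 0.104054 + (0.17/2)·(-2.783805 + (-3.875008)) = -0.461945
s=2.040000, u=-0.461945:
  k1 = f(2.040000, -0.461945) = -3.980745
  k2 = f(2.210000, -1.138672) = -5.351889
  u ← -0.461945 + (0.17/2)·(-3.980745 + (-5.351889)) = -1.255219
u(2.21) ≈ -1.2552

-1.2552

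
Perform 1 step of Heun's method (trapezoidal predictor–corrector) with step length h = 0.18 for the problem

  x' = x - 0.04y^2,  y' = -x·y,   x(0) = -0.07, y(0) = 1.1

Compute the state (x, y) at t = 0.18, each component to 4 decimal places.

Heun on (x,y): k1 = f(t_n, state_n); k2 = f(t_n + h, state_n + h·k1); state_{n+1} = state_n + (h/2)·(k1 + k2).
0.000000: (-0.070000, 1.100000)
  k1 = (-0.118400, 0.077000)
  predictor → (-0.091312, 1.113860)
  k2 = (-0.140939, 0.101709)
  → (-0.093341, 1.116084)
(x(0.18), y(0.18)) ≈ (-0.0933, 1.1161)

-0.0933, 1.1161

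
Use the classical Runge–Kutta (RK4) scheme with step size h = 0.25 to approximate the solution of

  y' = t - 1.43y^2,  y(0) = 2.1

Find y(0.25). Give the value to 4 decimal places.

1.2187

RK4: k1 = f(t_n, y_n); k2 = f(t_n + h/2, y_n + (h/2)·k1); k3 = f(t_n + h/2, y_n + (h/2)·k2); k4 = f(t_n + h, y_n + h·k3); y_{n+1} = y_n + (h/6)·(k1 + 2k2 + 2k3 + k4).
t=0.000000, y=2.100000:
  k1 = f(0.000000, 2.100000) = -6.306300
  k2 = f(0.125000, 1.311713) = -2.335443
  k3 = f(0.125000, 1.808070) = -4.549835
  k4 = f(0.250000, 0.962541) = -1.074874
  y ← 2.100000 + (0.25/6)·(k1 + 2k2 + 2k3 + k4) = 1.218678
y(0.25) ≈ 1.2187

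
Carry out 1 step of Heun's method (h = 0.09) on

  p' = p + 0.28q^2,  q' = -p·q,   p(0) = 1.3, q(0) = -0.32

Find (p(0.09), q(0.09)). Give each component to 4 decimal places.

1.4247, -0.2832

Heun on (p,q): k1 = f(t_n, state_n); k2 = f(t_n + h, state_n + h·k1); state_{n+1} = state_n + (h/2)·(k1 + k2).
0.000000: (1.300000, -0.320000)
  k1 = (1.328672, 0.416000)
  predictor → (1.419580, -0.282560)
  k2 = (1.441936, 0.401117)
  → (1.424677, -0.283230)
(p(0.09), q(0.09)) ≈ (1.4247, -0.2832)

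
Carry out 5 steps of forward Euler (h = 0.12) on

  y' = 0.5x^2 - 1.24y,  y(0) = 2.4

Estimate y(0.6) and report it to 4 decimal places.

Euler: y_{n+1} = y_n + h·f(x_n, y_n).
x=0.000000, y=2.400000: f=-2.976000 → y ← 2.400000 + 0.12·(-2.976000) = 2.042880
x=0.120000, y=2.042880: f=-2.525971 → y ← 2.042880 + 0.12·(-2.525971) = 1.739763
x=0.240000, y=1.739763: f=-2.128507 → y ← 1.739763 + 0.12·(-2.128507) = 1.484343
x=0.360000, y=1.484343: f=-1.775785 → y ← 1.484343 + 0.12·(-1.775785) = 1.271248
x=0.480000, y=1.271248: f=-1.461148 → y ← 1.271248 + 0.12·(-1.461148) = 1.095911
y(0.6) ≈ 1.0959

1.0959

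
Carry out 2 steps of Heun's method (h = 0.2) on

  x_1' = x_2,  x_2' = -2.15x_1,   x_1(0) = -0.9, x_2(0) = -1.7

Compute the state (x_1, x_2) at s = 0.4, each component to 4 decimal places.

-1.3976, -0.6700

Heun on (x_1,x_2): k1 = f(s_n, state_n); k2 = f(s_n + h, state_n + h·k1); state_{n+1} = state_n + (h/2)·(k1 + k2).
0.000000: (-0.900000, -1.700000)
  k1 = (-1.700000, 1.935000)
  predictor → (-1.240000, -1.313000)
  k2 = (-1.313000, 2.666000)
  → (-1.201300, -1.239900)
0.200000: (-1.201300, -1.239900)
  k1 = (-1.239900, 2.582795)
  predictor → (-1.449280, -0.723341)
  k2 = (-0.723341, 3.115952)
  → (-1.397624, -0.670025)
(x_1(0.4), x_2(0.4)) ≈ (-1.3976, -0.6700)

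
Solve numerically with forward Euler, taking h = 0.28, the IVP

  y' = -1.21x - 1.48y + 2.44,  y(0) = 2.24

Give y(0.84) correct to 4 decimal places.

1.5221

Euler: y_{n+1} = y_n + h·f(x_n, y_n).
x=0.000000, y=2.240000: f=-0.875200 → y ← 2.240000 + 0.28·(-0.875200) = 1.994944
x=0.280000, y=1.994944: f=-0.851317 → y ← 1.994944 + 0.28·(-0.851317) = 1.756575
x=0.560000, y=1.756575: f=-0.837331 → y ← 1.756575 + 0.28·(-0.837331) = 1.522122
y(0.84) ≈ 1.5221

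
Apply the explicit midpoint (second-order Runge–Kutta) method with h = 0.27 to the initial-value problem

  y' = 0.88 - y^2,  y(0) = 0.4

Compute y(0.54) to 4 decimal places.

0.6959

Midpoint: k1 = f(t_n, y_n); k2 = f(t_n + h/2, y_n + (h/2)·k1); y_{n+1} = y_n + h·k2.
t=0.000000, y=0.400000:
  k1 = f(0.000000, 0.400000) = 0.720000
  k2 = f(0.135000, 0.497200) = 0.632792
  y ← 0.400000 + 0.27·0.632792 = 0.570854
t=0.270000, y=0.570854:
  k1 = f(0.270000, 0.570854) = 0.554126
  k2 = f(0.405000, 0.645661) = 0.463122
  y ← 0.570854 + 0.27·0.463122 = 0.695897
y(0.54) ≈ 0.6959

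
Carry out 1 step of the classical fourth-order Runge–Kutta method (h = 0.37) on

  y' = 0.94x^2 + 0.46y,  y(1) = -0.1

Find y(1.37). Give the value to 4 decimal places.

0.4135

RK4: k1 = f(x_n, y_n); k2 = f(x_n + h/2, y_n + (h/2)·k1); k3 = f(x_n + h/2, y_n + (h/2)·k2); k4 = f(x_n + h, y_n + h·k3); y_{n+1} = y_n + (h/6)·(k1 + 2k2 + 2k3 + k4).
x=1.000000, y=-0.100000:
  k1 = f(1.000000, -0.100000) = 0.894000
  k2 = f(1.185000, 0.065390) = 1.350051
  k3 = f(1.185000, 0.149759) = 1.388861
  k4 = f(1.370000, 0.413879) = 1.954670
  y ← -0.100000 + (0.37/6)·(k1 + 2k2 + 2k3 + k4) = 0.413467
y(1.37) ≈ 0.4135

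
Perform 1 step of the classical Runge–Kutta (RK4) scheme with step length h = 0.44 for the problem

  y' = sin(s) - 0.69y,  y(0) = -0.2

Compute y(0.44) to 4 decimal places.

RK4: k1 = f(s_n, y_n); k2 = f(s_n + h/2, y_n + (h/2)·k1); k3 = f(s_n + h/2, y_n + (h/2)·k2); k4 = f(s_n + h, y_n + h·k3); y_{n+1} = y_n + (h/6)·(k1 + 2k2 + 2k3 + k4).
s=0.000000, y=-0.200000:
  k1 = f(0.000000, -0.200000) = 0.138000
  k2 = f(0.220000, -0.169640) = 0.335281
  k3 = f(0.220000, -0.126238) = 0.305334
  k4 = f(0.440000, -0.065653) = 0.471240
  y ← -0.200000 + (0.44/6)·(k1 + 2k2 + 2k3 + k4) = -0.061366
y(0.44) ≈ -0.0614

-0.0614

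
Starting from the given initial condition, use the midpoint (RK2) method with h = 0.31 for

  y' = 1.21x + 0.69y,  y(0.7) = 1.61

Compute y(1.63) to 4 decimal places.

4.7761

Midpoint: k1 = f(x_n, y_n); k2 = f(x_n + h/2, y_n + (h/2)·k1); y_{n+1} = y_n + h·k2.
x=0.700000, y=1.610000:
  k1 = f(0.700000, 1.610000) = 1.957900
  k2 = f(0.855000, 1.913474) = 2.354847
  y ← 1.610000 + 0.31·2.354847 = 2.340003
x=1.010000, y=2.340003:
  k1 = f(1.010000, 2.340003) = 2.836702
  k2 = f(1.165000, 2.779691) = 3.327637
  y ← 2.340003 + 0.31·3.327637 = 3.371570
x=1.320000, y=3.371570:
  k1 = f(1.320000, 3.371570) = 3.923583
  k2 = f(1.475000, 3.979726) = 4.530761
  y ← 3.371570 + 0.31·4.530761 = 4.776106
y(1.63) ≈ 4.7761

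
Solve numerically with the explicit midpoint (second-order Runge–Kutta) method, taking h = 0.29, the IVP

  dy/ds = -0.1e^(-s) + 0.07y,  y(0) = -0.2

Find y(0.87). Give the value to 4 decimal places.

Midpoint: k1 = f(s_n, y_n); k2 = f(s_n + h/2, y_n + (h/2)·k1); y_{n+1} = y_n + h·k2.
s=0.000000, y=-0.200000:
  k1 = f(0.000000, -0.200000) = -0.114000
  k2 = f(0.145000, -0.216530) = -0.101659
  y ← -0.200000 + 0.29·(-0.101659) = -0.229481
s=0.290000, y=-0.229481:
  k1 = f(0.290000, -0.229481) = -0.090890
  k2 = f(0.435000, -0.242660) = -0.081713
  y ← -0.229481 + 0.29·(-0.081713) = -0.253178
s=0.580000, y=-0.253178:
  k1 = f(0.580000, -0.253178) = -0.073712
  k2 = f(0.725000, -0.263866) = -0.066903
  y ← -0.253178 + 0.29·(-0.066903) = -0.272580
y(0.87) ≈ -0.2726

-0.2726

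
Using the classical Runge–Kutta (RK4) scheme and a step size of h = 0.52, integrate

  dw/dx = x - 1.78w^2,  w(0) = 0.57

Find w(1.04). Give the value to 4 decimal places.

0.6177

RK4: k1 = f(x_n, w_n); k2 = f(x_n + h/2, w_n + (h/2)·k1); k3 = f(x_n + h/2, w_n + (h/2)·k2); k4 = f(x_n + h, w_n + h·k3); w_{n+1} = w_n + (h/6)·(k1 + 2k2 + 2k3 + k4).
x=0.000000, w=0.570000:
  k1 = f(0.000000, 0.570000) = -0.578322
  k2 = f(0.260000, 0.419636) = -0.053448
  k3 = f(0.260000, 0.556103) = -0.290467
  k4 = f(0.520000, 0.418957) = 0.207565
  w ← 0.570000 + (0.52/6)·(k1 + 2k2 + 2k3 + k4) = 0.478256
x=0.520000, w=0.478256:
  k1 = f(0.520000, 0.478256) = 0.112863
  k2 = f(0.780000, 0.507600) = 0.321369
  k3 = f(0.780000, 0.561812) = 0.218174
  k4 = f(1.040000, 0.591706) = 0.416793
  w ← 0.478256 + (0.52/6)·(k1 + 2k2 + 2k3 + k4) = 0.617680
w(1.04) ≈ 0.6177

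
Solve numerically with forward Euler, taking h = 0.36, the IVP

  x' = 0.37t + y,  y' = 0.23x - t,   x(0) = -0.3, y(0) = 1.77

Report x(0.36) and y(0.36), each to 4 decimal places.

Euler on (x,y): x_{n+1} = x_n + h·x', y_{n+1} = y_n + h·y'.
0.000000: (-0.300000, 1.770000); f=(1.770000, -0.069000) → (0.337200, 1.745160)
(x(0.36), y(0.36)) ≈ (0.3372, 1.7452)

0.3372, 1.7452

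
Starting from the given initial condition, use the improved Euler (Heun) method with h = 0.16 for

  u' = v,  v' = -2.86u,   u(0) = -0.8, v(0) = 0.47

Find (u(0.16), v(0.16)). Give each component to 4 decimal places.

-0.6955, 0.8189

Heun on (u,v): k1 = f(t_n, state_n); k2 = f(t_n + h, state_n + h·k1); state_{n+1} = state_n + (h/2)·(k1 + k2).
0.000000: (-0.800000, 0.470000)
  k1 = (0.470000, 2.288000)
  predictor → (-0.724800, 0.836080)
  k2 = (0.836080, 2.072928)
  → (-0.695514, 0.818874)
(u(0.16), v(0.16)) ≈ (-0.6955, 0.8189)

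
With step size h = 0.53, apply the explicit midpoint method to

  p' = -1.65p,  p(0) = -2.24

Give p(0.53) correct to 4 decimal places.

-1.1376

Midpoint: k1 = f(x_n, p_n); k2 = f(x_n + h/2, p_n + (h/2)·k1); p_{n+1} = p_n + h·k2.
x=0.000000, p=-2.240000:
  k1 = f(0.000000, -2.240000) = 3.696000
  k2 = f(0.265000, -1.260560) = 2.079924
  p ← -2.240000 + 0.53·2.079924 = -1.137640
p(0.53) ≈ -1.1376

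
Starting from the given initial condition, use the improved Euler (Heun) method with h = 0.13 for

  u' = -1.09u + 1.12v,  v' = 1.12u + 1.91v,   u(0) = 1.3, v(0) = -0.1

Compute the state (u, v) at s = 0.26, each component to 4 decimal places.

Heun on (u,v): k1 = f(s_n, state_n); k2 = f(s_n + h, state_n + h·k1); state_{n+1} = state_n + (h/2)·(k1 + k2).
0.000000: (1.300000, -0.100000)
  k1 = (-1.529000, 1.265000)
  predictor → (1.101230, 0.064450)
  k2 = (-1.128157, 1.356477)
  → (1.127285, 0.070396)
0.130000: (1.127285, 0.070396)
  k1 = (-1.149897, 1.397015)
  predictor → (0.977798, 0.252008)
  k2 = (-0.783551, 1.576469)
  → (1.001611, 0.263673)
(u(0.26), v(0.26)) ≈ (1.0016, 0.2637)

1.0016, 0.2637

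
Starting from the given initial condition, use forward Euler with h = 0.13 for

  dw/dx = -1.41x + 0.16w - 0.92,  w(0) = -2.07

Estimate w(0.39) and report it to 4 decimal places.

-2.6402

Euler: w_{n+1} = w_n + h·f(x_n, w_n).
x=0.000000, w=-2.070000: f=-1.251200 → w ← -2.070000 + 0.13·(-1.251200) = -2.232656
x=0.130000, w=-2.232656: f=-1.460525 → w ← -2.232656 + 0.13·(-1.460525) = -2.422524
x=0.260000, w=-2.422524: f=-1.674204 → w ← -2.422524 + 0.13·(-1.674204) = -2.640171
w(0.39) ≈ -2.6402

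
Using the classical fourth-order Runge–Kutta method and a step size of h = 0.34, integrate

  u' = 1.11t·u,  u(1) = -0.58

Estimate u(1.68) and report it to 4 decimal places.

RK4: k1 = f(t_n, u_n); k2 = f(t_n + h/2, u_n + (h/2)·k1); k3 = f(t_n + h/2, u_n + (h/2)·k2); k4 = f(t_n + h, u_n + h·k3); u_{n+1} = u_n + (h/6)·(k1 + 2k2 + 2k3 + k4).
t=1.000000, u=-0.580000:
  k1 = f(1.000000, -0.580000) = -0.643800
  k2 = f(1.170000, -0.689446) = -0.895384
  k3 = f(1.170000, -0.732215) = -0.950928
  k4 = f(1.340000, -0.903315) = -1.343591
  u ← -0.580000 + (0.34/6)·(k1 + 2k2 + 2k3 + k4) = -0.901867
t=1.340000, u=-0.901867:
  k1 = f(1.340000, -0.901867) = -1.341438
  k2 = f(1.510000, -1.129912) = -1.893845
  k3 = f(1.510000, -1.223821) = -2.051247
  k4 = f(1.680000, -1.599291) = -2.982358
  u ← -0.901867 + (0.34/6)·(k1 + 2k2 + 2k3 + k4) = -1.593993
u(1.68) ≈ -1.5940

-1.5940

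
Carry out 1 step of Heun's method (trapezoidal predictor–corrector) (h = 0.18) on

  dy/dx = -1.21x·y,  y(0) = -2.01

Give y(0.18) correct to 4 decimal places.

Heun: k1 = f(x_n, y_n); k2 = f(x_n + h, y_n + h·k1); y_{n+1} = y_n + (h/2)·(k1 + k2).
x=0.000000, y=-2.010000:
  k1 = f(0.000000, -2.010000) = 0.000000
  k2 = f(0.180000, -2.010000) = 0.437778
  y ← -2.010000 + (0.18/2)·(0.000000 + 0.437778) = -1.970600
y(0.18) ≈ -1.9706

-1.9706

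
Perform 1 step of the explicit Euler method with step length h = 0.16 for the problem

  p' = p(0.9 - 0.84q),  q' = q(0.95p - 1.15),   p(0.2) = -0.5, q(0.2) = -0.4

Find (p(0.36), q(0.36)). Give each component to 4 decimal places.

Euler on (p,q): p_{n+1} = p_n + h·p', q_{n+1} = q_n + h·q'.
0.200000: (-0.500000, -0.400000); f=(-0.618000, 0.650000) → (-0.598880, -0.296000)
(p(0.36), q(0.36)) ≈ (-0.5989, -0.2960)

-0.5989, -0.2960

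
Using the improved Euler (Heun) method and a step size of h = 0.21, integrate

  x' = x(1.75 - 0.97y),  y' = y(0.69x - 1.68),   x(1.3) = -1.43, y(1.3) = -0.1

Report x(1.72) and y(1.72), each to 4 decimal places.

-3.0088, -0.0313

Heun on (x,y): k1 = f(t_n, state_n); k2 = f(t_n + h, state_n + h·k1); state_{n+1} = state_n + (h/2)·(k1 + k2).
1.300000: (-1.430000, -0.100000)
  k1 = (-2.641210, 0.266670)
  predictor → (-1.984654, -0.043999)
  k2 = (-3.557848, 0.134172)
  → (-2.080901, -0.057912)
1.510000: (-2.080901, -0.057912)
  k1 = (-3.758470, 0.180442)
  predictor → (-2.870180, -0.020019)
  k2 = (-5.078548, 0.073277)
  → (-3.008788, -0.031271)
(x(1.72), y(1.72)) ≈ (-3.0088, -0.0313)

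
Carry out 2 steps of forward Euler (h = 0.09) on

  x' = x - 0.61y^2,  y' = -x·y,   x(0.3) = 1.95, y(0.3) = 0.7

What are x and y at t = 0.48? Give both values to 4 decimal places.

Euler on (x,y): x_{n+1} = x_n + h·x', y_{n+1} = y_n + h·y'.
0.300000: (1.950000, 0.700000); f=(1.651100, -1.365000) → (2.098599, 0.577150)
0.390000: (2.098599, 0.577150); f=(1.895407, -1.211206) → (2.269186, 0.468141)
(x(0.48), y(0.48)) ≈ (2.2692, 0.4681)

2.2692, 0.4681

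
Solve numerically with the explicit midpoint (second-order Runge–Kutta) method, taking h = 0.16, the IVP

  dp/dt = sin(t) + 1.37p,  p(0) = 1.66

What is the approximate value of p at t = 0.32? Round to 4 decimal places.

Midpoint: k1 = f(t_n, p_n); k2 = f(t_n + h/2, p_n + (h/2)·k1); p_{n+1} = p_n + h·k2.
t=0.000000, p=1.660000:
  k1 = f(0.000000, 1.660000) = 2.274200
  k2 = f(0.080000, 1.841936) = 2.603367
  p ← 1.660000 + 0.16·2.603367 = 2.076539
t=0.160000, p=2.076539:
  k1 = f(0.160000, 2.076539) = 3.004176
  k2 = f(0.240000, 2.316873) = 3.411818
  p ← 2.076539 + 0.16·3.411818 = 2.622430
p(0.32) ≈ 2.6224

2.6224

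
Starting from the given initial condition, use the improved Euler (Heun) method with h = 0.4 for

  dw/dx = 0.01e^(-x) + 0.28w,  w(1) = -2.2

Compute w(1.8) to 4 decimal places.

Heun: k1 = f(x_n, w_n); k2 = f(x_n + h, w_n + h·k1); w_{n+1} = w_n + (h/2)·(k1 + k2).
x=1.000000, w=-2.200000:
  k1 = f(1.000000, -2.200000) = -0.612321
  k2 = f(1.400000, -2.444928) = -0.682114
  w ← -2.200000 + (0.4/2)·(-0.612321 + (-0.682114)) = -2.458887
x=1.400000, w=-2.458887:
  k1 = f(1.400000, -2.458887) = -0.686022
  k2 = f(1.800000, -2.733296) = -0.763670
  w ← -2.458887 + (0.4/2)·(-0.686022 + (-0.763670)) = -2.748826
w(1.8) ≈ -2.7488

-2.7488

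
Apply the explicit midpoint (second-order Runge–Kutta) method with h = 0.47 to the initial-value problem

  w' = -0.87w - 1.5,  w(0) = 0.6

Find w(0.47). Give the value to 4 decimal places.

Midpoint: k1 = f(x_n, w_n); k2 = f(x_n + h/2, w_n + (h/2)·k1); w_{n+1} = w_n + h·k2.
x=0.000000, w=0.600000:
  k1 = f(0.000000, 0.600000) = -2.022000
  k2 = f(0.235000, 0.124830) = -1.608602
  w ← 0.600000 + 0.47·(-1.608602) = -0.156043
w(0.47) ≈ -0.1560

-0.1560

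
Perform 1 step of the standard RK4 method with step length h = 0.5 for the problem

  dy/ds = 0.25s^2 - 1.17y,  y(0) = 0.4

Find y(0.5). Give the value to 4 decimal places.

0.2322

RK4: k1 = f(s_n, y_n); k2 = f(s_n + h/2, y_n + (h/2)·k1); k3 = f(s_n + h/2, y_n + (h/2)·k2); k4 = f(s_n + h, y_n + h·k3); y_{n+1} = y_n + (h/6)·(k1 + 2k2 + 2k3 + k4).
s=0.000000, y=0.400000:
  k1 = f(0.000000, 0.400000) = -0.468000
  k2 = f(0.250000, 0.283000) = -0.315485
  k3 = f(0.250000, 0.321129) = -0.360096
  k4 = f(0.500000, 0.219952) = -0.194844
  y ← 0.400000 + (0.5/6)·(k1 + 2k2 + 2k3 + k4) = 0.232166
y(0.5) ≈ 0.2322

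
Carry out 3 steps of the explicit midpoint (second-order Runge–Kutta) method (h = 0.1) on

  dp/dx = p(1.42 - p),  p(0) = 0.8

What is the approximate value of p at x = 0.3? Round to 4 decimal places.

Midpoint: k1 = f(x_n, p_n); k2 = f(x_n + h/2, p_n + (h/2)·k1); p_{n+1} = p_n + h·k2.
x=0.000000, p=0.800000:
  k1 = f(0.000000, 0.800000) = 0.496000
  k2 = f(0.050000, 0.824800) = 0.490921
  p ← 0.800000 + 0.1·0.490921 = 0.849092
x=0.100000, p=0.849092:
  k1 = f(0.100000, 0.849092) = 0.484753
  k2 = f(0.150000, 0.873330) = 0.477423
  p ← 0.849092 + 0.1·0.477423 = 0.896834
x=0.200000, p=0.896834:
  k1 = f(0.200000, 0.896834) = 0.469193
  k2 = f(0.250000, 0.920294) = 0.459876
  p ← 0.896834 + 0.1·0.459876 = 0.942822
p(0.3) ≈ 0.9428

0.9428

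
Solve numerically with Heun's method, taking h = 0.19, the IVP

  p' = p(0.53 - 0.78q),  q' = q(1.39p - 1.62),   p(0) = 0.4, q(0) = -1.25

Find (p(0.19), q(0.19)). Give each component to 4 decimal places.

Heun on (p,q): k1 = f(s_n, state_n); k2 = f(s_n + h, state_n + h·k1); state_{n+1} = state_n + (h/2)·(k1 + k2).
0.000000: (0.400000, -1.250000)
  k1 = (0.602000, 1.330000)
  predictor → (0.514380, -0.997300)
  k2 = (0.672755, 0.902568)
  → (0.521102, -1.037906)
(p(0.19), q(0.19)) ≈ (0.5211, -1.0379)

0.5211, -1.0379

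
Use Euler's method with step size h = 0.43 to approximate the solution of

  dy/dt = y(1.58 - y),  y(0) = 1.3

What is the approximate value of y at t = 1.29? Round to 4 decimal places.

1.5643

Euler: y_{n+1} = y_n + h·f(t_n, y_n).
t=0.000000, y=1.300000: f=0.364000 → y ← 1.300000 + 0.43·0.364000 = 1.456520
t=0.430000, y=1.456520: f=0.179851 → y ← 1.456520 + 0.43·0.179851 = 1.533856
t=0.860000, y=1.533856: f=0.070778 → y ← 1.533856 + 0.43·0.070778 = 1.564291
y(1.29) ≈ 1.5643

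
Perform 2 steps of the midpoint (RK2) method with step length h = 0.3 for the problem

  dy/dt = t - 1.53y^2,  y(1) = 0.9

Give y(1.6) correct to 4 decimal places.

0.9568

Midpoint: k1 = f(t_n, y_n); k2 = f(t_n + h/2, y_n + (h/2)·k1); y_{n+1} = y_n + h·k2.
t=1.000000, y=0.900000:
  k1 = f(1.000000, 0.900000) = -0.239300
  k2 = f(1.150000, 0.864105) = 0.007583
  y ← 0.900000 + 0.3·0.007583 = 0.902275
t=1.300000, y=0.902275:
  k1 = f(1.300000, 0.902275) = 0.054427
  k2 = f(1.450000, 0.910439) = 0.181784
  y ← 0.902275 + 0.3·0.181784 = 0.956810
y(1.6) ≈ 0.9568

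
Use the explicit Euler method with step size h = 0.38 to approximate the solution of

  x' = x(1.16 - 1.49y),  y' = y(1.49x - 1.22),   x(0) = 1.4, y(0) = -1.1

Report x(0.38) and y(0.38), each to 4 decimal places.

2.8891, -1.4620

Euler on (x,y): x_{n+1} = x_n + h·x', y_{n+1} = y_n + h·y'.
0.000000: (1.400000, -1.100000); f=(3.918600, -0.952600) → (2.889068, -1.461988)
(x(0.38), y(0.38)) ≈ (2.8891, -1.4620)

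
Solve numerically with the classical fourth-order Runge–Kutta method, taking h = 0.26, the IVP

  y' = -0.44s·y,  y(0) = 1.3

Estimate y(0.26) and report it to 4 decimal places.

RK4: k1 = f(s_n, y_n); k2 = f(s_n + h/2, y_n + (h/2)·k1); k3 = f(s_n + h/2, y_n + (h/2)·k2); k4 = f(s_n + h, y_n + h·k3); y_{n+1} = y_n + (h/6)·(k1 + 2k2 + 2k3 + k4).
s=0.000000, y=1.300000:
  k1 = f(0.000000, 1.300000) = 0.000000
  k2 = f(0.130000, 1.300000) = -0.074360
  k3 = f(0.130000, 1.290333) = -0.073807
  k4 = f(0.260000, 1.280810) = -0.146525
  y ← 1.300000 + (0.26/6)·(k1 + 2k2 + 2k3 + k4) = 1.280809
y(0.26) ≈ 1.2808

1.2808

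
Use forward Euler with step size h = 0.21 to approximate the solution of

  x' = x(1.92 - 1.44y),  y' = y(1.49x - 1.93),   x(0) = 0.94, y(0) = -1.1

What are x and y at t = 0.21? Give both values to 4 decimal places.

Euler on (x,y): x_{n+1} = x_n + h·x', y_{n+1} = y_n + h·y'.
0.000000: (0.940000, -1.100000); f=(3.293760, 0.582340) → (1.631690, -0.977709)
(x(0.21), y(0.21)) ≈ (1.6317, -0.9777)

1.6317, -0.9777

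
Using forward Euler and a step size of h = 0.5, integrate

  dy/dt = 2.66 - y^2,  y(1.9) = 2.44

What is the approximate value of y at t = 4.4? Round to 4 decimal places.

Euler: y_{n+1} = y_n + h·f(t_n, y_n).
t=1.900000, y=2.440000: f=-3.293600 → y ← 2.440000 + 0.5·(-3.293600) = 0.793200
t=2.400000, y=0.793200: f=2.030834 → y ← 0.793200 + 0.5·2.030834 = 1.808617
t=2.900000, y=1.808617: f=-0.611095 → y ← 1.808617 + 0.5·(-0.611095) = 1.503069
t=3.400000, y=1.503069: f=0.400782 → y ← 1.503069 + 0.5·0.400782 = 1.703461
t=3.900000, y=1.703461: f=-0.241778 → y ← 1.703461 + 0.5·(-0.241778) = 1.582572
y(4.4) ≈ 1.5826

1.5826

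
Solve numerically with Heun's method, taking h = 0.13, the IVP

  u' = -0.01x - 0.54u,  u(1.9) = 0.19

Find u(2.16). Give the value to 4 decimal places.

0.1602

Heun: k1 = f(x_n, u_n); k2 = f(x_n + h, u_n + h·k1); u_{n+1} = u_n + (h/2)·(k1 + k2).
x=1.900000, u=0.190000:
  k1 = f(1.900000, 0.190000) = -0.121600
  k2 = f(2.030000, 0.174192) = -0.114364
  u ← 0.190000 + (0.13/2)·(-0.121600 + (-0.114364)) = 0.174662
x=2.030000, u=0.174662:
  k1 = f(2.030000, 0.174662) = -0.114618
  k2 = f(2.160000, 0.159762) = -0.107872
  u ← 0.174662 + (0.13/2)·(-0.114618 + (-0.107872)) = 0.160201
u(2.16) ≈ 0.1602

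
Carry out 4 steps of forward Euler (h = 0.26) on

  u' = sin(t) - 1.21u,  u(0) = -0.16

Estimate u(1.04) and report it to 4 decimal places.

0.2675

Euler: u_{n+1} = u_n + h·f(t_n, u_n).
t=0.000000, u=-0.160000: f=0.193600 → u ← -0.160000 + 0.26·0.193600 = -0.109664
t=0.260000, u=-0.109664: f=0.389774 → u ← -0.109664 + 0.26·0.389774 = -0.008323
t=0.520000, u=-0.008323: f=0.506951 → u ← -0.008323 + 0.26·0.506951 = 0.123484
t=0.780000, u=0.123484: f=0.553863 → u ← 0.123484 + 0.26·0.553863 = 0.267489
u(1.04) ≈ 0.2675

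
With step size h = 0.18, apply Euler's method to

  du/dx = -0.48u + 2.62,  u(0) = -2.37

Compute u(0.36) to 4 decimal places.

Euler: u_{n+1} = u_n + h·f(x_n, u_n).
x=0.000000, u=-2.370000: f=3.757600 → u ← -2.370000 + 0.18·3.757600 = -1.693632
x=0.180000, u=-1.693632: f=3.432943 → u ← -1.693632 + 0.18·3.432943 = -1.075702
u(0.36) ≈ -1.0757

-1.0757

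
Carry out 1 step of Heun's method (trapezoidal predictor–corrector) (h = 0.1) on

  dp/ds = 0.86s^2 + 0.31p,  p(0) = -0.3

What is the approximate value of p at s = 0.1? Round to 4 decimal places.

-0.3090

Heun: k1 = f(s_n, p_n); k2 = f(s_n + h, p_n + h·k1); p_{n+1} = p_n + (h/2)·(k1 + k2).
s=0.000000, p=-0.300000:
  k1 = f(0.000000, -0.300000) = -0.093000
  k2 = f(0.100000, -0.309300) = -0.087283
  p ← -0.300000 + (0.1/2)·(-0.093000 + (-0.087283)) = -0.309014
p(0.1) ≈ -0.3090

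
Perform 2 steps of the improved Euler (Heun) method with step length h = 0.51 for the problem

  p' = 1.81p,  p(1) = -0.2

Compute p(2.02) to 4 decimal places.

Heun: k1 = f(s_n, p_n); k2 = f(s_n + h, p_n + h·k1); p_{n+1} = p_n + (h/2)·(k1 + k2).
s=1.000000, p=-0.200000:
  k1 = f(1.000000, -0.200000) = -0.362000
  k2 = f(1.510000, -0.384620) = -0.696162
  p ← -0.200000 + (0.51/2)·(-0.362000 + (-0.696162)) = -0.469831
s=1.510000, p=-0.469831:
  k1 = f(1.510000, -0.469831) = -0.850395
  k2 = f(2.020000, -0.903533) = -1.635394
  p ← -0.469831 + (0.51/2)·(-0.850395 + (-1.635394)) = -1.103708
p(2.02) ≈ -1.1037

-1.1037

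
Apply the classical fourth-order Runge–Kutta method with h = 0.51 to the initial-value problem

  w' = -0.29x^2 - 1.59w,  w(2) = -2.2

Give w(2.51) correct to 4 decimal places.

-1.5160

RK4: k1 = f(x_n, w_n); k2 = f(x_n + h/2, w_n + (h/2)·k1); k3 = f(x_n + h/2, w_n + (h/2)·k2); k4 = f(x_n + h, w_n + h·k3); w_{n+1} = w_n + (h/6)·(k1 + 2k2 + 2k3 + k4).
x=2.000000, w=-2.200000:
  k1 = f(2.000000, -2.200000) = 2.338000
  k2 = f(2.255000, -1.603810) = 1.075401
  k3 = f(2.255000, -1.925773) = 1.587322
  k4 = f(2.510000, -1.390466) = 0.383812
  w ← -2.200000 + (0.51/6)·(k1 + 2k2 + 2k3 + k4) = -1.515983
w(2.51) ≈ -1.5160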